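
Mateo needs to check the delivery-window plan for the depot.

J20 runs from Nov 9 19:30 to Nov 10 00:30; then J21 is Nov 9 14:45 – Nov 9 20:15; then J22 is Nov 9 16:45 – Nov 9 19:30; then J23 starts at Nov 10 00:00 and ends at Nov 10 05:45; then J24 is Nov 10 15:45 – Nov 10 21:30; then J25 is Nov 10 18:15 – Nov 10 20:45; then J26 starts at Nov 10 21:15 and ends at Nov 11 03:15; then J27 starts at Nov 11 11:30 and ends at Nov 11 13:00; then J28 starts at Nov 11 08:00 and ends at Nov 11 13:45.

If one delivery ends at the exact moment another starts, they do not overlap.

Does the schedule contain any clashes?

Yes

Sorted by start: J21, J22, J20, J23, J24, J25, J26, J28, J27.
J22 starts before J21 ends → J21 and J22 overlap.
That's a conflict, so the schedule is not conflict-free.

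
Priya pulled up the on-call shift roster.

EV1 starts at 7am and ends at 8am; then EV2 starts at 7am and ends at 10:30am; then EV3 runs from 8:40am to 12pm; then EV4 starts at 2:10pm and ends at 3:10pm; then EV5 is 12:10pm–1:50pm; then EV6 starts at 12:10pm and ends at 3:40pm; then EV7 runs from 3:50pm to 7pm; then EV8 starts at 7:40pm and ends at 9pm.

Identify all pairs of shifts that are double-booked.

Check each pair: they overlap iff neither finishes before the other starts.
Sorted by start: EV1, EV2, EV3, EV5, EV6, EV4, EV7, EV8.
EV2 starts before EV1 ends → EV1 and EV2 overlap.
EV3 starts after EV1 ends — done with EV1.
EV3 starts before EV2 ends → EV2 and EV3 overlap.
EV5 starts after EV2 ends — done with EV2.
EV5 starts after EV3 ends — done with EV3.
EV6 starts before EV5 ends → EV5 and EV6 overlap.
EV4 starts after EV5 ends — done with EV5.
EV4 starts before EV6 ends → EV6 and EV4 overlap.
EV7 starts after EV6 ends — done with EV6.
EV7 starts after EV4 ends — done with EV4.
EV8 starts after EV7 ends.

EV1 & EV2, EV2 & EV3, EV4 & EV6, EV5 & EV6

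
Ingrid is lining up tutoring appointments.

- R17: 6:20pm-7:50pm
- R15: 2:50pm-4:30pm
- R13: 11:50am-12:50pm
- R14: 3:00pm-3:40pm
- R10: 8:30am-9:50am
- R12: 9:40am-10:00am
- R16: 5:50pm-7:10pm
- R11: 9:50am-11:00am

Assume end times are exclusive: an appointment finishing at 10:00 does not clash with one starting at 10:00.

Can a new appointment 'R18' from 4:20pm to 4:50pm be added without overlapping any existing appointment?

R10: ends 9:50am at or before R18 starts 4:20pm → clear.
R12: ends 10:00am at or before R18 starts 4:20pm → clear.
R11: ends 11:00am at or before R18 starts 4:20pm → clear.
R13: ends 12:50pm at or before R18 starts 4:20pm → clear.
R15: starts 2:50pm before R18 ends 4:50pm, and ends 4:30pm after R18 starts 4:20pm → overlap.
R14: ends 3:40pm at or before R18 starts 4:20pm → clear.
R16: starts 5:50pm at or after R18 ends 4:50pm → clear.
R17: starts 6:20pm at or after R18 ends 4:50pm → clear.
R18 overlaps R15.

No — it overlaps R15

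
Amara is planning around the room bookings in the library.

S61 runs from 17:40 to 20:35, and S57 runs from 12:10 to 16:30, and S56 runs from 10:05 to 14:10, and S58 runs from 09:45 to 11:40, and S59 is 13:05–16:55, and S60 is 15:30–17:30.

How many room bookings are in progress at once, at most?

Walk through starts and ends in time order (an end at T is processed before a start at T):
09:45 start S58 → 1
10:05 start S56 → 2
11:40 end S58 → 1
12:10 start S57 → 2
13:05 start S59 → 3
14:10 end S56 → 2
15:30 start S60 → 3
16:30 end S57 → 2
16:55 end S59 → 1
17:30 end S60 → 0
17:40 start S61 → 1
20:35 end S61 → 0
Peak is 3, at 13:05 (S56, S57, S59).

3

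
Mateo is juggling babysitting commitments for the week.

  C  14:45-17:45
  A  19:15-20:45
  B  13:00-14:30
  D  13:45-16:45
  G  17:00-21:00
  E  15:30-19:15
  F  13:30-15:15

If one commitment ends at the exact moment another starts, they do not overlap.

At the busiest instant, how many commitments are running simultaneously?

Sweep the timeline, counting +1 at each start and −1 at each end (ends before starts at a tie):
13:00 start B → 1
13:30 start F → 2
13:45 start D → 3
14:30 end B → 2
14:45 start C → 3
15:15 end F → 2
15:30 start E → 3
16:45 end D → 2
17:00 start G → 3
17:45 end C → 2
19:15 end E → 1
19:15 start A → 2
20:45 end A → 1
21:00 end G → 0
Peak is 3, at 13:45 (B, D, F).

3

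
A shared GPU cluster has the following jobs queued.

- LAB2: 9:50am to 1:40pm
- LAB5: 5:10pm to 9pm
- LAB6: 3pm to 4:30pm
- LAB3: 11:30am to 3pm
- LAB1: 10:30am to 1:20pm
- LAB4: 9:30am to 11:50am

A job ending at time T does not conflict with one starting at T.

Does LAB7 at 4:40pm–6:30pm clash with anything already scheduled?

Yes — it overlaps LAB5

LAB4: ends 11:50am at or before LAB7 starts 4:40pm → clear.
LAB2: ends 1:40pm at or before LAB7 starts 4:40pm → clear.
LAB1: ends 1:20pm at or before LAB7 starts 4:40pm → clear.
LAB3: ends 3pm at or before LAB7 starts 4:40pm → clear.
LAB6: ends 4:30pm at or before LAB7 starts 4:40pm → clear.
LAB5: starts 5:10pm before LAB7 ends 6:30pm, and ends 9pm after LAB7 starts 4:40pm → overlap.
LAB7 overlaps LAB5.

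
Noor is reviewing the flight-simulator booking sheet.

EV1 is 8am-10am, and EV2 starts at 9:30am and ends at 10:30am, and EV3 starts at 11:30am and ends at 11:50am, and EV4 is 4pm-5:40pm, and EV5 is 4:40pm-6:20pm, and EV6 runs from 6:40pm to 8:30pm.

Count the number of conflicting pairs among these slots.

Sorted by start: EV1, EV2, EV3, EV4, EV5, EV6.
EV2 starts before EV1 ends → EV1 and EV2 overlap.
EV3 starts after EV1 ends; EV1 is clear from here.
EV3 starts after EV2 ends; EV2 is clear from here.
EV4 starts after EV3 ends; EV3 is clear from here.
EV5 starts before EV4 ends → EV4 and EV5 overlap.
EV6 starts after EV4 ends.
EV6 starts after EV5 ends.
Overlapping pairs: EV1 & EV2, EV4 & EV5 — 2 in total.

2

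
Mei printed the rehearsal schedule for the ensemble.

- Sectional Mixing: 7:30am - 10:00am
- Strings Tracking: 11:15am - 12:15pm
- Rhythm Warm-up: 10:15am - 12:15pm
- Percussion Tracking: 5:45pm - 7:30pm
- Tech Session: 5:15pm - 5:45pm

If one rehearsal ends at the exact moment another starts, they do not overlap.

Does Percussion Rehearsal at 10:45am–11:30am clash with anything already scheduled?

Sectional Mixing: ends 10:00am at or before Percussion Rehearsal starts 10:45am → clear.
Rhythm Warm-up: starts 10:15am before Percussion Rehearsal ends 11:30am, and ends 12:15pm after Percussion Rehearsal starts 10:45am → overlap.
Strings Tracking: starts 11:15am before Percussion Rehearsal ends 11:30am, and ends 12:15pm after Percussion Rehearsal starts 10:45am → overlap.
Tech Session: starts 5:15pm at or after Percussion Rehearsal ends 11:30am → clear.
Percussion Tracking: starts 5:45pm at or after Percussion Rehearsal ends 11:30am → clear.
Percussion Rehearsal overlaps Strings Tracking, Rhythm Warm-up.

Yes — it overlaps Rhythm Warm-up, Strings Tracking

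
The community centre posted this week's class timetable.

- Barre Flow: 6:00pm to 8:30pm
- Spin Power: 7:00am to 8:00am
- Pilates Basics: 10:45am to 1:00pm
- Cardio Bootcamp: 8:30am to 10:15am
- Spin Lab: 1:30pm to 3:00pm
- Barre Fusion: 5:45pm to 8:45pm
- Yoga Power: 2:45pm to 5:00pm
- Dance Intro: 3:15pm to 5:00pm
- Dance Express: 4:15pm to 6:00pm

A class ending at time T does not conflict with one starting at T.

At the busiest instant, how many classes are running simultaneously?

3

Sort all start/end points and keep a running count:
7:00am start Spin Power → 1
8:00am end Spin Power → 0
8:30am start Cardio Bootcamp → 1
10:15am end Cardio Bootcamp → 0
10:45am start Pilates Basics → 1
1:00pm end Pilates Basics → 0
1:30pm start Spin Lab → 1
2:45pm start Yoga Power → 2
3:00pm end Spin Lab → 1
3:15pm start Dance Intro → 2
4:15pm start Dance Express → 3
5:00pm end Dance Intro → 2
5:00pm end Yoga Power → 1
5:45pm start Barre Fusion → 2
6:00pm end Dance Express → 1
6:00pm start Barre Flow → 2
8:30pm end Barre Flow → 1
8:45pm end Barre Fusion → 0
Peak is 3, at 4:15pm (Dance Express, Dance Intro, Yoga Power).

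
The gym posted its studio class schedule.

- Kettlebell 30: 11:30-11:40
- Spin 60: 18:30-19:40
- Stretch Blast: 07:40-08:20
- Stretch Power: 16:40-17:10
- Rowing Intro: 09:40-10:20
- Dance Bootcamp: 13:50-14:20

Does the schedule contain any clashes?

Sorted by start: Stretch Blast, Rowing Intro, Kettlebell 30, Dance Bootcamp, Stretch Power, Spin 60.
Rowing Intro starts after Stretch Blast ends — done with Stretch Blast.
Kettlebell 30 starts after Rowing Intro ends — done with Rowing Intro.
Dance Bootcamp starts after Kettlebell 30 ends — done with Kettlebell 30.
Stretch Power starts after Dance Bootcamp ends — done with Dance Bootcamp.
Spin 60 starts after Stretch Power ends.
Every pair is clear; the schedule has no overlaps.

No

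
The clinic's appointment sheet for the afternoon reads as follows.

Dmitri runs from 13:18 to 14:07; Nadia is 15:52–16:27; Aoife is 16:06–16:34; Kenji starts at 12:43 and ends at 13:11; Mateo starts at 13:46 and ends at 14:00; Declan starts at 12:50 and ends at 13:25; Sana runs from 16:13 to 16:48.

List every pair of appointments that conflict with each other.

Aoife & Nadia, Aoife & Sana, Declan & Dmitri, Declan & Kenji, Dmitri & Mateo, Nadia & Sana

Sorted by start: Kenji, Declan, Dmitri, Mateo, Nadia, Aoife, Sana.
Declan starts before Kenji ends → Kenji and Declan overlap.
Dmitri starts after Kenji ends, so Kenji has no further overlaps.
Dmitri starts before Declan ends → Declan and Dmitri overlap.
Mateo starts after Declan ends, so Declan has no further overlaps.
Mateo starts before Dmitri ends → Dmitri and Mateo overlap.
Nadia starts after Dmitri ends, so Dmitri has no further overlaps.
Nadia starts after Mateo ends, so Mateo has no further overlaps.
Aoife starts before Nadia ends → Nadia and Aoife overlap.
Sana starts before Nadia ends → Nadia and Sana overlap.
Sana starts before Aoife ends → Aoife and Sana overlap.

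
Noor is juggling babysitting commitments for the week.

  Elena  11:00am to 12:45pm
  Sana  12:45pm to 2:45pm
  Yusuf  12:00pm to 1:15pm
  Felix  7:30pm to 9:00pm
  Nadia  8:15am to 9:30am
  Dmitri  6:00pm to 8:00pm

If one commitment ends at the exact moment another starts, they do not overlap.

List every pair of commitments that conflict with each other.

Dmitri & Felix, Elena & Yusuf, Sana & Yusuf

Sorted by start: Nadia, Elena, Yusuf, Sana, Dmitri, Felix.
Elena starts after Nadia ends; Nadia is clear from here.
Yusuf starts before Elena ends → Elena and Yusuf overlap.
Sana starts exactly when Elena ends (back-to-back, no overlap); Elena is clear from here.
Sana starts before Yusuf ends → Yusuf and Sana overlap.
Dmitri starts after Yusuf ends; Yusuf is clear from here.
Dmitri starts after Sana ends; Sana is clear from here.
Felix starts before Dmitri ends → Dmitri and Felix overlap.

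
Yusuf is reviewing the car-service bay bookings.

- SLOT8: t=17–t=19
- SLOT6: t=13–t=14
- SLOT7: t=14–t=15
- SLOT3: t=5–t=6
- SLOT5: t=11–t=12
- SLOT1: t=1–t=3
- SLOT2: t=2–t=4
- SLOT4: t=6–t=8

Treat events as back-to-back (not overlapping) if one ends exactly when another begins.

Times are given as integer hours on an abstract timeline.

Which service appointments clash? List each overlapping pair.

Sorted by start: SLOT1, SLOT2, SLOT3, SLOT4, SLOT5, SLOT6, SLOT7, SLOT8.
SLOT2 starts before SLOT1 ends → SLOT1 and SLOT2 overlap.
SLOT3 starts after SLOT1 ends, so SLOT1 has no further overlaps.
SLOT3 starts after SLOT2 ends, so SLOT2 has no further overlaps.
SLOT4 starts exactly when SLOT3 ends (back-to-back, no overlap), so SLOT3 has no further overlaps.
SLOT5 starts after SLOT4 ends, so SLOT4 has no further overlaps.
SLOT6 starts after SLOT5 ends, so SLOT5 has no further overlaps.
SLOT7 starts exactly when SLOT6 ends (back-to-back, no overlap), so SLOT6 has no further overlaps.
SLOT8 starts after SLOT7 ends.

SLOT1 & SLOT2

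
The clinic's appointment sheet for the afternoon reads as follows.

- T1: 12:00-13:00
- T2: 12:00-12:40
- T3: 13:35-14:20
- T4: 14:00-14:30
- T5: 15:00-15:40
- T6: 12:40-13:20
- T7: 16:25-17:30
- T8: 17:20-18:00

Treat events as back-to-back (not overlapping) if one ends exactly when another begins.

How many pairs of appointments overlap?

Check each pair: they overlap iff neither finishes before the other starts.
Sorted by start: T1, T2, T6, T3, T4, T5, T7, T8.
T2 starts before T1 ends → T1 and T2 overlap.
T6 starts before T1 ends → T1 and T6 overlap.
T3 starts after T1 ends, so nothing later overlaps T1 either.
T6 starts exactly when T2 ends (back-to-back, no overlap), so nothing later overlaps T2 either.
T3 starts after T6 ends, so nothing later overlaps T6 either.
T4 starts before T3 ends → T3 and T4 overlap.
T5 starts after T3 ends, so nothing later overlaps T3 either.
T5 starts after T4 ends, so nothing later overlaps T4 either.
T7 starts after T5 ends, so nothing later overlaps T5 either.
T8 starts before T7 ends → T7 and T8 overlap.
Overlapping pairs: T1 & T2, T1 & T6, T3 & T4, T7 & T8 — 4 in total.

4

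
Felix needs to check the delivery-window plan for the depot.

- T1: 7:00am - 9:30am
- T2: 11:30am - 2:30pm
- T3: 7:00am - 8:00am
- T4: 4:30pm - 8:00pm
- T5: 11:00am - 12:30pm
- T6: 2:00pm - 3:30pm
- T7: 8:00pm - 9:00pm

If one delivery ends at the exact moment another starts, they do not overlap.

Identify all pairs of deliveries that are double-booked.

T1 & T3, T2 & T5, T2 & T6

Check each pair: they overlap iff neither finishes before the other starts.
Sorted by start: T1, T3, T5, T2, T6, T4, T7.
T3 starts before T1 ends → T1 and T3 overlap.
T5 starts after T1 ends, so nothing later overlaps T1 either.
T5 starts after T3 ends, so nothing later overlaps T3 either.
T2 starts before T5 ends → T5 and T2 overlap.
T6 starts after T5 ends, so nothing later overlaps T5 either.
T6 starts before T2 ends → T2 and T6 overlap.
T4 starts after T2 ends, so nothing later overlaps T2 either.
T4 starts after T6 ends, so nothing later overlaps T6 either.
T7 starts exactly when T4 ends (back-to-back, no overlap).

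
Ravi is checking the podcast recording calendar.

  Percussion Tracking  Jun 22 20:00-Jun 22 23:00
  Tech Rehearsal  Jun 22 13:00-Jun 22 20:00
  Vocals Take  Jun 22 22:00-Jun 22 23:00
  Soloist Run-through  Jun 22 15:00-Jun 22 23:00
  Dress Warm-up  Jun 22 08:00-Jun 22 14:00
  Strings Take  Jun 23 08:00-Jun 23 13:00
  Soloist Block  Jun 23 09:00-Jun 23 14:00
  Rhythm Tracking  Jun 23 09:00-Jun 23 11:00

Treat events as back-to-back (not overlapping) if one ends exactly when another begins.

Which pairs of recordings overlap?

Two intervals overlap when each starts before the other ends.
Sorted by start: Dress Warm-up, Tech Rehearsal, Soloist Run-through, Percussion Tracking, Vocals Take, Strings Take, Rhythm Tracking, Soloist Block.
Tech Rehearsal starts before Dress Warm-up ends → Dress Warm-up and Tech Rehearsal overlap.
Soloist Run-through starts after Dress Warm-up ends, so nothing later overlaps Dress Warm-up either.
Soloist Run-through starts before Tech Rehearsal ends → Tech Rehearsal and Soloist Run-through overlap.
Percussion Tracking starts exactly when Tech Rehearsal ends (back-to-back, no overlap), so nothing later overlaps Tech Rehearsal either.
Percussion Tracking starts before Soloist Run-through ends → Soloist Run-through and Percussion Tracking overlap.
Vocals Take starts before Soloist Run-through ends → Soloist Run-through and Vocals Take overlap.
Strings Take starts after Soloist Run-through ends, so nothing later overlaps Soloist Run-through either.
Vocals Take starts before Percussion Tracking ends → Percussion Tracking and Vocals Take overlap.
Strings Take starts after Percussion Tracking ends, so nothing later overlaps Percussion Tracking either.
Strings Take starts after Vocals Take ends, so nothing later overlaps Vocals Take either.
Rhythm Tracking starts before Strings Take ends → Strings Take and Rhythm Tracking overlap.
Soloist Block starts before Strings Take ends → Strings Take and Soloist Block overlap.
Soloist Block starts before Rhythm Tracking ends → Rhythm Tracking and Soloist Block overlap.

Dress Warm-up & Tech Rehearsal, Percussion Tracking & Soloist Run-through, Percussion Tracking & Vocals Take, Rhythm Tracking & Soloist Block, Rhythm Tracking & Strings Take, Soloist Block & Strings Take, Soloist Run-through & Tech Rehearsal, Soloist Run-through & Vocals Take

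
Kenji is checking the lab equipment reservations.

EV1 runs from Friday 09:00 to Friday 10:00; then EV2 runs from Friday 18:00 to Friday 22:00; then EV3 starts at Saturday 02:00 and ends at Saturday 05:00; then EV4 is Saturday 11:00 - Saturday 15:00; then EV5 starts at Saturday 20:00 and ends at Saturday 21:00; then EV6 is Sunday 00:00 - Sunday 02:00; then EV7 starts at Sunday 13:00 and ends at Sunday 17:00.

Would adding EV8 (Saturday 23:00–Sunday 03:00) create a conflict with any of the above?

Yes — it overlaps EV6

EV1: ends Friday 10:00 at or before EV8 starts Saturday 23:00 → clear.
EV2: ends Friday 22:00 at or before EV8 starts Saturday 23:00 → clear.
EV3: ends Saturday 05:00 at or before EV8 starts Saturday 23:00 → clear.
EV4: ends Saturday 15:00 at or before EV8 starts Saturday 23:00 → clear.
EV5: ends Saturday 21:00 at or before EV8 starts Saturday 23:00 → clear.
EV6: starts Sunday 00:00 before EV8 ends Sunday 03:00, and ends Sunday 02:00 after EV8 starts Saturday 23:00 → overlap.
EV7: starts Sunday 13:00 at or after EV8 ends Sunday 03:00 → clear.
EV8 overlaps EV6.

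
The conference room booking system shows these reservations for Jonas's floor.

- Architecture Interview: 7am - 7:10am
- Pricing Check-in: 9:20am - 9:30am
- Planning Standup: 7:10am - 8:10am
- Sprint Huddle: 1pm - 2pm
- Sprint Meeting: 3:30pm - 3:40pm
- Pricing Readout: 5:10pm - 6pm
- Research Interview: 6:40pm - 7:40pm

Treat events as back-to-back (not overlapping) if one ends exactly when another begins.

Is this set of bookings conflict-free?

Yes

Sorted by start: Architecture Interview, Planning Standup, Pricing Check-in, Sprint Huddle, Sprint Meeting, Pricing Readout, Research Interview.
Planning Standup starts exactly when Architecture Interview ends (back-to-back, no overlap) — done with Architecture Interview.
Pricing Check-in starts after Planning Standup ends — done with Planning Standup.
Sprint Huddle starts after Pricing Check-in ends — done with Pricing Check-in.
Sprint Meeting starts after Sprint Huddle ends — done with Sprint Huddle.
Pricing Readout starts after Sprint Meeting ends — done with Sprint Meeting.
Research Interview starts after Pricing Readout ends.
Every pair is clear; the schedule has no overlaps.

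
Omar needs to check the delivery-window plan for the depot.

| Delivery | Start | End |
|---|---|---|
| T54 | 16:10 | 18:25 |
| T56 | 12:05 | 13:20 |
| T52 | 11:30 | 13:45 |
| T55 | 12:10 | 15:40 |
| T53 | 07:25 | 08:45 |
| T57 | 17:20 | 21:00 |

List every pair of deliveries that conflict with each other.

Sorted by start: T53, T52, T56, T55, T54, T57.
T52 starts after T53 ends, so T53 has no further overlaps.
T56 starts before T52 ends → T52 and T56 overlap.
T55 starts before T52 ends → T52 and T55 overlap.
T54 starts after T52 ends, so T52 has no further overlaps.
T55 starts before T56 ends → T56 and T55 overlap.
T54 starts after T56 ends, so T56 has no further overlaps.
T54 starts after T55 ends, so T55 has no further overlaps.
T57 starts before T54 ends → T54 and T57 overlap.

T52 & T55, T52 & T56, T54 & T57, T55 & T56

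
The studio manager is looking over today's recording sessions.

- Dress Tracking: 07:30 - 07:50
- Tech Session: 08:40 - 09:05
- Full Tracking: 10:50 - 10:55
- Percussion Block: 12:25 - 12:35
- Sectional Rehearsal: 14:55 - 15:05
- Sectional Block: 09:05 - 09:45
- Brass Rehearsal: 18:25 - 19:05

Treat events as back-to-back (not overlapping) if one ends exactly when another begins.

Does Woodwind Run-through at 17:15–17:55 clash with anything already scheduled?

Dress Tracking: ends 07:50 at or before Woodwind Run-through starts 17:15 → clear.
Tech Session: ends 09:05 at or before Woodwind Run-through starts 17:15 → clear.
Sectional Block: ends 09:45 at or before Woodwind Run-through starts 17:15 → clear.
Full Tracking: ends 10:55 at or before Woodwind Run-through starts 17:15 → clear.
Percussion Block: ends 12:35 at or before Woodwind Run-through starts 17:15 → clear.
Sectional Rehearsal: ends 15:05 at or before Woodwind Run-through starts 17:15 → clear.
Brass Rehearsal: starts 18:25 at or after Woodwind Run-through ends 17:55 → clear.

No — it doesn't clash with anything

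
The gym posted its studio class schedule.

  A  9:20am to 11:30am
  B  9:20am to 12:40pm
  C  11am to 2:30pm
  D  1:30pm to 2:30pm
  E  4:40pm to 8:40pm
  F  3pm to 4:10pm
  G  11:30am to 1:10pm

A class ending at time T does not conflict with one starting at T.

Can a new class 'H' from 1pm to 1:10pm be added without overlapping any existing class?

No — it overlaps C, G

A: ends 11:30am at or before H starts 1pm → clear.
B: ends 12:40pm at or before H starts 1pm → clear.
C: starts 11am before H ends 1:10pm, and ends 2:30pm after H starts 1pm → overlap.
G: starts 11:30am before H ends 1:10pm, and ends 1:10pm after H starts 1pm → overlap.
D: starts 1:30pm at or after H ends 1:10pm → clear.
F: starts 3pm at or after H ends 1:10pm → clear.
E: starts 4:40pm at or after H ends 1:10pm → clear.
H overlaps C, G.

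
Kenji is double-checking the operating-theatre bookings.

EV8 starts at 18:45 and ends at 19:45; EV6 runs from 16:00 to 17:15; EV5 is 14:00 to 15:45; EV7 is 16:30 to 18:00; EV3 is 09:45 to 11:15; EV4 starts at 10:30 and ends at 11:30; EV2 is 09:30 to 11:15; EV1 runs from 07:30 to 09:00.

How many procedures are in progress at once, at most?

3

Sweep the timeline, counting +1 at each start and −1 at each end (ends before starts at a tie):
07:30 start EV1 → 1
09:00 end EV1 → 0
09:30 start EV2 → 1
09:45 start EV3 → 2
10:30 start EV4 → 3
11:15 end EV2 → 2
11:15 end EV3 → 1
11:30 end EV4 → 0
14:00 start EV5 → 1
15:45 end EV5 → 0
16:00 start EV6 → 1
16:30 start EV7 → 2
17:15 end EV6 → 1
18:00 end EV7 → 0
18:45 start EV8 → 1
19:45 end EV8 → 0
Peak is 3, at 10:30 (EV2, EV3, EV4).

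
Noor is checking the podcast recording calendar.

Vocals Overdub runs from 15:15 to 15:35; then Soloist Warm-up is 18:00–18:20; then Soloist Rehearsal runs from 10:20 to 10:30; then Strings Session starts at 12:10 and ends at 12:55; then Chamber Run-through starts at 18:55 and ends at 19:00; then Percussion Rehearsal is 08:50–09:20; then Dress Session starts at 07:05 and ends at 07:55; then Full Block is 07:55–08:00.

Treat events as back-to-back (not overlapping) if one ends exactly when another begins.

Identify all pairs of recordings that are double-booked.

Two intervals overlap when each starts before the other ends.
Sorted by start: Dress Session, Full Block, Percussion Rehearsal, Soloist Rehearsal, Strings Session, Vocals Overdub, Soloist Warm-up, Chamber Run-through.
Full Block starts exactly when Dress Session ends (back-to-back, no overlap), so nothing later overlaps Dress Session either.
Percussion Rehearsal starts after Full Block ends, so nothing later overlaps Full Block either.
Soloist Rehearsal starts after Percussion Rehearsal ends, so nothing later overlaps Percussion Rehearsal either.
Strings Session starts after Soloist Rehearsal ends, so nothing later overlaps Soloist Rehearsal either.
Vocals Overdub starts after Strings Session ends, so nothing later overlaps Strings Session either.
Soloist Warm-up starts after Vocals Overdub ends, so nothing later overlaps Vocals Overdub either.
Chamber Run-through starts after Soloist Warm-up ends.

none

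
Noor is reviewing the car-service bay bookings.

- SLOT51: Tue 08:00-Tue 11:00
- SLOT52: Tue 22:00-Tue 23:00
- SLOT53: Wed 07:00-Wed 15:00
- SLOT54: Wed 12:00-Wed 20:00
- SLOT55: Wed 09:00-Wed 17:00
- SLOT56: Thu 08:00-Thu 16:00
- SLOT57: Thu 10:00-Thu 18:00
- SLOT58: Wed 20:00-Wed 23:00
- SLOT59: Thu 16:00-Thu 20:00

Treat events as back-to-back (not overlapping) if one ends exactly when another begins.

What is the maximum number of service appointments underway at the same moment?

Sweep the timeline, counting +1 at each start and −1 at each end (ends before starts at a tie):
Tue 08:00 start SLOT51 → 1
Tue 11:00 end SLOT51 → 0
Tue 22:00 start SLOT52 → 1
Tue 23:00 end SLOT52 → 0
Wed 07:00 start SLOT53 → 1
Wed 09:00 start SLOT55 → 2
Wed 12:00 start SLOT54 → 3
Wed 15:00 end SLOT53 → 2
Wed 17:00 end SLOT55 → 1
Wed 20:00 end SLOT54 → 0
Wed 20:00 start SLOT58 → 1
Wed 23:00 end SLOT58 → 0
Thu 08:00 start SLOT56 → 1
Thu 10:00 start SLOT57 → 2
Thu 16:00 end SLOT56 → 1
Thu 16:00 start SLOT59 → 2
Thu 18:00 end SLOT57 → 1
Thu 20:00 end SLOT59 → 0
Peak is 3, at Wed 12:00 (SLOT53, SLOT54, SLOT55).

3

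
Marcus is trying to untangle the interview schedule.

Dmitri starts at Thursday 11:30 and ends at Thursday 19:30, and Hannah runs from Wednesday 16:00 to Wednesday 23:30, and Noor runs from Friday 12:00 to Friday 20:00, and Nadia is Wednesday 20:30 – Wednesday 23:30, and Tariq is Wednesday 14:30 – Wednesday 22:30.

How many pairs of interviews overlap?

3

Two intervals overlap when each starts before the other ends.
Sorted by start: Tariq, Hannah, Nadia, Dmitri, Noor.
Hannah starts before Tariq ends → Tariq and Hannah overlap.
Nadia starts before Tariq ends → Tariq and Nadia overlap.
Dmitri starts after Tariq ends, so Tariq has no further overlaps.
Nadia starts before Hannah ends → Hannah and Nadia overlap.
Dmitri starts after Hannah ends, so Hannah has no further overlaps.
Dmitri starts after Nadia ends, so Nadia has no further overlaps.
Noor starts after Dmitri ends.
Overlapping pairs: Hannah & Nadia, Hannah & Tariq, Nadia & Tariq — 3 in total.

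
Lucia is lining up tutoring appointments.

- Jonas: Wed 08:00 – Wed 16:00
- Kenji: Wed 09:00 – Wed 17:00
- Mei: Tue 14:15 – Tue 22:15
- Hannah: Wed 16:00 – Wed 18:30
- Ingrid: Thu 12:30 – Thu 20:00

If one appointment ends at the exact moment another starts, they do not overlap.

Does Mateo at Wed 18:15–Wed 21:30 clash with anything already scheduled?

Yes — it overlaps Hannah

Mei: ends Tue 22:15 at or before Mateo starts Wed 18:15 → clear.
Jonas: ends Wed 16:00 at or before Mateo starts Wed 18:15 → clear.
Kenji: ends Wed 17:00 at or before Mateo starts Wed 18:15 → clear.
Hannah: starts Wed 16:00 before Mateo ends Wed 21:30, and ends Wed 18:30 after Mateo starts Wed 18:15 → overlap.
Ingrid: starts Thu 12:30 at or after Mateo ends Wed 21:30 → clear.
Mateo overlaps Hannah.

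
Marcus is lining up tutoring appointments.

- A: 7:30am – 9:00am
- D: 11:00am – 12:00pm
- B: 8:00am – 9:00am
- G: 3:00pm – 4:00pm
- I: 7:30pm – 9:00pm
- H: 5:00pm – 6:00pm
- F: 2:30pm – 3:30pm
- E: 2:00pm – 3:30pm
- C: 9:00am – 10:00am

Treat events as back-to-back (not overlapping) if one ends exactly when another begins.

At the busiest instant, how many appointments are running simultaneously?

3

Walk through starts and ends in time order (an end at T is processed before a start at T):
7:30am start A → 1
8:00am start B → 2
9:00am end A → 1
9:00am end B → 0
9:00am start C → 1
10:00am end C → 0
11:00am start D → 1
12:00pm end D → 0
2:00pm start E → 1
2:30pm start F → 2
3:00pm start G → 3
3:30pm end E → 2
3:30pm end F → 1
4:00pm end G → 0
5:00pm start H → 1
6:00pm end H → 0
7:30pm start I → 1
9:00pm end I → 0
Peak is 3, at 3:00pm (E, F, G).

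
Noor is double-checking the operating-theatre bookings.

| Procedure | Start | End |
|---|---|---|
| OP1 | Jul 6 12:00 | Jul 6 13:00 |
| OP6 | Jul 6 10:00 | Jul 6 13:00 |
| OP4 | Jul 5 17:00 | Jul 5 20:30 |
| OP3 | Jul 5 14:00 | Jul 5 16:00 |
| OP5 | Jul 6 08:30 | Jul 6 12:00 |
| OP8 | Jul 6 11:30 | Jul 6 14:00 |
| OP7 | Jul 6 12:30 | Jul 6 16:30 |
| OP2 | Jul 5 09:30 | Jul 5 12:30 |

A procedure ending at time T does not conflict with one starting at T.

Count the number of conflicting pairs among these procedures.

Sorted by start: OP2, OP3, OP4, OP5, OP6, OP8, OP1, OP7.
OP3 starts after OP2 ends, so nothing later overlaps OP2 either.
OP4 starts after OP3 ends, so nothing later overlaps OP3 either.
OP5 starts after OP4 ends, so nothing later overlaps OP4 either.
OP6 starts before OP5 ends → OP5 and OP6 overlap.
OP8 starts before OP5 ends → OP5 and OP8 overlap.
OP1 starts exactly when OP5 ends (back-to-back, no overlap), so nothing later overlaps OP5 either.
OP8 starts before OP6 ends → OP6 and OP8 overlap.
OP1 starts before OP6 ends → OP6 and OP1 overlap.
OP7 starts before OP6 ends → OP6 and OP7 overlap.
OP1 starts before OP8 ends → OP8 and OP1 overlap.
OP7 starts before OP8 ends → OP8 and OP7 overlap.
OP7 starts before OP1 ends → OP1 and OP7 overlap.
Overlapping pairs: OP1 & OP6, OP1 & OP7, OP1 & OP8, OP5 & OP6, OP5 & OP8, OP6 & OP7, OP6 & OP8, OP7 & OP8 — 8 in total.

8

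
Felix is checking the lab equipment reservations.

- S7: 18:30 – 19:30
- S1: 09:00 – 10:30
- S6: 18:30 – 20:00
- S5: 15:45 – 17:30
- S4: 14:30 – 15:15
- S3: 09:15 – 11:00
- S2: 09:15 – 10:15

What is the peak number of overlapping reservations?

Sweep the timeline, counting +1 at each start and −1 at each end (ends before starts at a tie):
09:00 start S1 → 1
09:15 start S2 → 2
09:15 start S3 → 3
10:15 end S2 → 2
10:30 end S1 → 1
11:00 end S3 → 0
14:30 start S4 → 1
15:15 end S4 → 0
15:45 start S5 → 1
17:30 end S5 → 0
18:30 start S6 → 1
18:30 start S7 → 2
19:30 end S7 → 1
20:00 end S6 → 0
Peak is 3, at 09:15 (S1, S2, S3).

3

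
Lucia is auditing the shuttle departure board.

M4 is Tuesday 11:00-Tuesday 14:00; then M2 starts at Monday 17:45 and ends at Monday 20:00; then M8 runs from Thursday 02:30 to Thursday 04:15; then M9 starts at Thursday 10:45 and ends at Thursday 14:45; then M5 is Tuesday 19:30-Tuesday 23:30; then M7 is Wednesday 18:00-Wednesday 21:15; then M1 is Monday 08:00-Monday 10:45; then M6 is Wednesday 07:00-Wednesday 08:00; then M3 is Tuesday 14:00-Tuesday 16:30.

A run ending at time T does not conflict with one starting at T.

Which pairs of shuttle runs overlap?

no conflicts

Check each pair: they overlap iff neither finishes before the other starts.
Sorted by start: M1, M2, M4, M3, M5, M6, M7, M8, M9.
M2 starts after M1 ends, so nothing later overlaps M1 either.
M4 starts after M2 ends, so nothing later overlaps M2 either.
M3 starts exactly when M4 ends (back-to-back, no overlap), so nothing later overlaps M4 either.
M5 starts after M3 ends, so nothing later overlaps M3 either.
M6 starts after M5 ends, so nothing later overlaps M5 either.
M7 starts after M6 ends, so nothing later overlaps M6 either.
M8 starts after M7 ends, so nothing later overlaps M7 either.
M9 starts after M8 ends.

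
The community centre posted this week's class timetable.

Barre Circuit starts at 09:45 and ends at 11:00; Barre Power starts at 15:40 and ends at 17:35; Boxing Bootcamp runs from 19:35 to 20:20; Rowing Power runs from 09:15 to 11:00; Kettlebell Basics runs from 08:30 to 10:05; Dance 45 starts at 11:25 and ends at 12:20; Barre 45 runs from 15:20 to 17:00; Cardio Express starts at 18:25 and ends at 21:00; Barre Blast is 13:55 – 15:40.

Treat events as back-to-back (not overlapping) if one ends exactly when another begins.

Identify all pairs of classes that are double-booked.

Sorted by start: Kettlebell Basics, Rowing Power, Barre Circuit, Dance 45, Barre Blast, Barre 45, Barre Power, Cardio Express, Boxing Bootcamp.
Rowing Power starts before Kettlebell Basics ends → Kettlebell Basics and Rowing Power overlap.
Barre Circuit starts before Kettlebell Basics ends → Kettlebell Basics and Barre Circuit overlap.
Dance 45 starts after Kettlebell Basics ends, so nothing later overlaps Kettlebell Basics either.
Barre Circuit starts before Rowing Power ends → Rowing Power and Barre Circuit overlap.
Dance 45 starts after Rowing Power ends, so nothing later overlaps Rowing Power either.
Dance 45 starts after Barre Circuit ends, so nothing later overlaps Barre Circuit either.
Barre Blast starts after Dance 45 ends, so nothing later overlaps Dance 45 either.
Barre 45 starts before Barre Blast ends → Barre Blast and Barre 45 overlap.
Barre Power starts exactly when Barre Blast ends (back-to-back, no overlap), so nothing later overlaps Barre Blast either.
Barre Power starts before Barre 45 ends → Barre 45 and Barre Power overlap.
Cardio Express starts after Barre 45 ends, so nothing later overlaps Barre 45 either.
Cardio Express starts after Barre Power ends, so nothing later overlaps Barre Power either.
Boxing Bootcamp starts before Cardio Express ends → Cardio Express and Boxing Bootcamp overlap.

Barre 45 & Barre Blast, Barre 45 & Barre Power, Barre Circuit & Kettlebell Basics, Barre Circuit & Rowing Power, Boxing Bootcamp & Cardio Express, Kettlebell Basics & Rowing Power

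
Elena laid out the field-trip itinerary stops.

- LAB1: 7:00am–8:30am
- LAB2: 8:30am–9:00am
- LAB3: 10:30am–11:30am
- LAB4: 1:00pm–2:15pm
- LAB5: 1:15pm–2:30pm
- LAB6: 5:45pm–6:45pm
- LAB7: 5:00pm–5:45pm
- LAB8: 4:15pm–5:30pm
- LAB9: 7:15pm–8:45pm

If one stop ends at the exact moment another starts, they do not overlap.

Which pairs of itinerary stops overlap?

LAB4 & LAB5, LAB7 & LAB8

Two intervals overlap when each starts before the other ends.
Sorted by start: LAB1, LAB2, LAB3, LAB4, LAB5, LAB8, LAB7, LAB6, LAB9.
LAB2 starts exactly when LAB1 ends (back-to-back, no overlap) — done with LAB1.
LAB3 starts after LAB2 ends — done with LAB2.
LAB4 starts after LAB3 ends — done with LAB3.
LAB5 starts before LAB4 ends → LAB4 and LAB5 overlap.
LAB8 starts after LAB4 ends — done with LAB4.
LAB8 starts after LAB5 ends — done with LAB5.
LAB7 starts before LAB8 ends → LAB8 and LAB7 overlap.
LAB6 starts after LAB8 ends — done with LAB8.
LAB6 starts exactly when LAB7 ends (back-to-back, no overlap) — done with LAB7.
LAB9 starts after LAB6 ends.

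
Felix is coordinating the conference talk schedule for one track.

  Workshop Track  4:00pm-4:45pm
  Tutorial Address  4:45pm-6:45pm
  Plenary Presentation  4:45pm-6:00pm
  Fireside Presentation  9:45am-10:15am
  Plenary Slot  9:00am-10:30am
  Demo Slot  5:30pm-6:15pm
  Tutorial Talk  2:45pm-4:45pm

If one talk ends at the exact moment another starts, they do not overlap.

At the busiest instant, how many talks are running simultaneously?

Sort all start/end points and keep a running count:
9:00am start Plenary Slot → 1
9:45am start Fireside Presentation → 2
10:15am end Fireside Presentation → 1
10:30am end Plenary Slot → 0
2:45pm start Tutorial Talk → 1
4:00pm start Workshop Track → 2
4:45pm end Tutorial Talk → 1
4:45pm end Workshop Track → 0
4:45pm start Plenary Presentation → 1
4:45pm start Tutorial Address → 2
5:30pm start Demo Slot → 3
6:00pm end Plenary Presentation → 2
6:15pm end Demo Slot → 1
6:45pm end Tutorial Address → 0
Peak is 3, at 5:30pm (Demo Slot, Plenary Presentation, Tutorial Address).

3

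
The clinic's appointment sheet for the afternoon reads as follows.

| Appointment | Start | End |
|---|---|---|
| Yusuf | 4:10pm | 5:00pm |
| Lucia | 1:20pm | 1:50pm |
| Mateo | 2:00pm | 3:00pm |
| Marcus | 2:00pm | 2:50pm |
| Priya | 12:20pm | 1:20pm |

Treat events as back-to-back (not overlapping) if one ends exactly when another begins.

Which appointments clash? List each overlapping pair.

Check each pair: they overlap iff neither finishes before the other starts.
Sorted by start: Priya, Lucia, Mateo, Marcus, Yusuf.
Lucia starts exactly when Priya ends (back-to-back, no overlap), so Priya has no further overlaps.
Mateo starts after Lucia ends, so Lucia has no further overlaps.
Marcus starts before Mateo ends → Mateo and Marcus overlap.
Yusuf starts after Mateo ends.
Yusuf starts after Marcus ends.

Marcus & Mateo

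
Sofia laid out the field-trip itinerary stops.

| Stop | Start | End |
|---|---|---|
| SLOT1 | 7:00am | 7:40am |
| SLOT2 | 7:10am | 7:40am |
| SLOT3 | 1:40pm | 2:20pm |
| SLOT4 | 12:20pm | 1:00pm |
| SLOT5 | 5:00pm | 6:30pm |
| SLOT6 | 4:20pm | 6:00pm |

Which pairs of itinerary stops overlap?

SLOT1 & SLOT2, SLOT5 & SLOT6

Sorted by start: SLOT1, SLOT2, SLOT4, SLOT3, SLOT6, SLOT5.
SLOT2 starts before SLOT1 ends → SLOT1 and SLOT2 overlap.
SLOT4 starts after SLOT1 ends, so SLOT1 has no further overlaps.
SLOT4 starts after SLOT2 ends, so SLOT2 has no further overlaps.
SLOT3 starts after SLOT4 ends, so SLOT4 has no further overlaps.
SLOT6 starts after SLOT3 ends, so SLOT3 has no further overlaps.
SLOT5 starts before SLOT6 ends → SLOT6 and SLOT5 overlap.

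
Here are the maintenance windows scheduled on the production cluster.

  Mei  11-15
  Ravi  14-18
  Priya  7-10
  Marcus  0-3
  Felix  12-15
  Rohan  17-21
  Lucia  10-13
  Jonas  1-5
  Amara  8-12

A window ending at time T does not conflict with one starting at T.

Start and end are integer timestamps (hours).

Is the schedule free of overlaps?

Check each pair: they overlap iff neither finishes before the other starts.
Sorted by start: Marcus, Jonas, Priya, Amara, Lucia, Mei, Felix, Ravi, Rohan.
Jonas starts before Marcus ends → Marcus and Jonas overlap.
That's a conflict, so the schedule is not conflict-free.

No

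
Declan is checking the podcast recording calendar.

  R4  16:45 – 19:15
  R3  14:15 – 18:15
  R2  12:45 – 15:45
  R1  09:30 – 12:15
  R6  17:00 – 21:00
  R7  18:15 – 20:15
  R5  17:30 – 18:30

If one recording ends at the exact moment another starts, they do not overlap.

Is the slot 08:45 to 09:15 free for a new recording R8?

R1: starts 09:30 at or after R8 ends 09:15 → clear.
R2: starts 12:45 at or after R8 ends 09:15 → clear.
R3: starts 14:15 at or after R8 ends 09:15 → clear.
R4: starts 16:45 at or after R8 ends 09:15 → clear.
R6: starts 17:00 at or after R8 ends 09:15 → clear.
R5: starts 17:30 at or after R8 ends 09:15 → clear.
R7: starts 18:15 at or after R8 ends 09:15 → clear.

Yes — the slot is free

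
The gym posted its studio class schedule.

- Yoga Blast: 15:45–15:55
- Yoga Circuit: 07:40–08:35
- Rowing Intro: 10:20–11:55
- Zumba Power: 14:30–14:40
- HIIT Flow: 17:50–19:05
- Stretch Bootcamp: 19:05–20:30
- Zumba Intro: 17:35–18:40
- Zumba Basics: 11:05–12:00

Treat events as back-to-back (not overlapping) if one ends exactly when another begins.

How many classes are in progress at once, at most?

2

Sweep the timeline, counting +1 at each start and −1 at each end (ends before starts at a tie):
07:40 start Yoga Circuit → 1
08:35 end Yoga Circuit → 0
10:20 start Rowing Intro → 1
11:05 start Zumba Basics → 2
11:55 end Rowing Intro → 1
12:00 end Zumba Basics → 0
14:30 start Zumba Power → 1
14:40 end Zumba Power → 0
15:45 start Yoga Blast → 1
15:55 end Yoga Blast → 0
17:35 start Zumba Intro → 1
17:50 start HIIT Flow → 2
18:40 end Zumba Intro → 1
19:05 end HIIT Flow → 0
19:05 start Stretch Bootcamp → 1
20:30 end Stretch Bootcamp → 0
Peak is 2, at 11:05 (Rowing Intro, Zumba Basics).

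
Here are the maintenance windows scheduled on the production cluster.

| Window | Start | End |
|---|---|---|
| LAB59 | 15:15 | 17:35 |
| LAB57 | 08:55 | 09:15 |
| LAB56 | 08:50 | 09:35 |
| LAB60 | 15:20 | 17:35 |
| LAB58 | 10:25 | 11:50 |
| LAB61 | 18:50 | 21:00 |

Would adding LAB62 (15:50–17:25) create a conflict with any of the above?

Yes — it overlaps LAB59, LAB60

LAB56: ends 09:35 at or before LAB62 starts 15:50 → clear.
LAB57: ends 09:15 at or before LAB62 starts 15:50 → clear.
LAB58: ends 11:50 at or before LAB62 starts 15:50 → clear.
LAB59: starts 15:15 before LAB62 ends 17:25, and ends 17:35 after LAB62 starts 15:50 → overlap.
LAB60: starts 15:20 before LAB62 ends 17:25, and ends 17:35 after LAB62 starts 15:50 → overlap.
LAB61: starts 18:50 at or after LAB62 ends 17:25 → clear.
LAB62 overlaps LAB59, LAB60.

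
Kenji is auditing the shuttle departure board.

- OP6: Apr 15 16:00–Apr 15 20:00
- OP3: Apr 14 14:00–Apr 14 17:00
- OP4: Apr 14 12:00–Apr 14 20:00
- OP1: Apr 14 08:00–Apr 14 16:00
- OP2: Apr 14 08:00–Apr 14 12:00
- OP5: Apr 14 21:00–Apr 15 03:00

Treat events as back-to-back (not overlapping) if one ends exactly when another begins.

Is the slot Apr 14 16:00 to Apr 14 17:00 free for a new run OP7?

OP1: ends Apr 14 16:00 at or before OP7 starts Apr 14 16:00 → clear.
OP2: ends Apr 14 12:00 at or before OP7 starts Apr 14 16:00 → clear.
OP4: starts Apr 14 12:00 before OP7 ends Apr 14 17:00, and ends Apr 14 20:00 after OP7 starts Apr 14 16:00 → overlap.
OP3: starts Apr 14 14:00 before OP7 ends Apr 14 17:00, and ends Apr 14 17:00 after OP7 starts Apr 14 16:00 → overlap.
OP5: starts Apr 14 21:00 at or after OP7 ends Apr 14 17:00 → clear.
OP6: starts Apr 15 16:00 at or after OP7 ends Apr 14 17:00 → clear.
OP7 overlaps OP3, OP4.

No — it overlaps OP3, OP4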